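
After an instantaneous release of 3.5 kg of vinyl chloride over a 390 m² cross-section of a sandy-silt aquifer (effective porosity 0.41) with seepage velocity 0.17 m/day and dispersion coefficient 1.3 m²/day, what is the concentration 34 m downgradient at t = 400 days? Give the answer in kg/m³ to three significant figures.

For an instantaneous plane source, C(x,t) = M/(n_e·A·√(4πDt)) · exp(−(x−vt)²/(4Dt)), with n_e·A the pore (flow) area.
Plume center vt = 0.17 × 400 = 68 m, so the well at 34 m is 34 m upgradient of the peak.
√(4πDt) = 80.84 m, giving peak height M/(n_e·A·√(4πDt)) = 3.5/(0.41 × 390 × 80.84) = 0.0002708 kg/m³.
(x−vt)²/(4Dt) = (-34)²/(4 × 1.3 × 400) = 0.5558; exp(−0.5558) = 0.5736.
C = 0.0002708 × 0.5736 = 0.000155 kg/m³.

0.000155 kg/m³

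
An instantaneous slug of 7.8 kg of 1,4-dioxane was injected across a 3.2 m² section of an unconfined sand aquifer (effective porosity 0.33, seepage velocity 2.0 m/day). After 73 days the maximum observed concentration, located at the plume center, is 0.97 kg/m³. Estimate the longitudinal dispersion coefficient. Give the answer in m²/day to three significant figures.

At the plume center C_max = M/(n_e·A·√(4πDt)), so D = M²/(4πt·(n_e·A·C_max)²).
n_e·A·C_max = 0.33 × 3.2 × 0.97 = 1.024 kg/m.
D = 7.8²/(4π × 73 × 1.024²) = 0.0632 m²/day.

0.0632 m²/day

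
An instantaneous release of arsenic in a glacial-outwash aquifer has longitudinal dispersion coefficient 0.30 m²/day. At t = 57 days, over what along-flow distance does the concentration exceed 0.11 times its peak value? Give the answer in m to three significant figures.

The plume is Gaussian with σ = √(2Dt) = √(2 × 0.30 × 57) = 5.848 m.
C/C_peak = exp(−Δx²/(2σ²)) = 0.11 ⇒ Δx = σ·√(−2 ln 0.11) = 5.848 × 2.101 = 12.29 m.
Width = 2Δx = 24.6 m.

24.6 m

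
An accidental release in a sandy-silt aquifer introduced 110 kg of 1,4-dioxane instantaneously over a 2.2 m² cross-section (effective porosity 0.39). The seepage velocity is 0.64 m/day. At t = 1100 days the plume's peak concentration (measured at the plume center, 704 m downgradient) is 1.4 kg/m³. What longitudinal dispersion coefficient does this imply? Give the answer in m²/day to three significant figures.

0.607 m²/day

At the plume center C_max = M/(n_e·A·√(4πDt)), so D = M²/(4πt·(n_e·A·C_max)²).
n_e·A·C_max = 0.39 × 2.2 × 1.4 = 1.201 kg/m.
D = 110²/(4π × 1100 × 1.201²) = 0.607 m²/day.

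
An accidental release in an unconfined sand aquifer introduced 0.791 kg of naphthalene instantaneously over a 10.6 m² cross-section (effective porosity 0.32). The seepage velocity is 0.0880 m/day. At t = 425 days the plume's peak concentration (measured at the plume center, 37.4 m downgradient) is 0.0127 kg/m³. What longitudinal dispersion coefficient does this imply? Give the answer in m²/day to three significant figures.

At the plume center C_max = M/(n_e·A·√(4πDt)), so D = M²/(4πt·(n_e·A·C_max)²).
n_e·A·C_max = 0.32 × 10.6 × 0.0127 = 0.04308 kg/m.
D = 0.791²/(4π × 425 × 0.04308²) = 0.0631 m²/day.

0.0631 m²/day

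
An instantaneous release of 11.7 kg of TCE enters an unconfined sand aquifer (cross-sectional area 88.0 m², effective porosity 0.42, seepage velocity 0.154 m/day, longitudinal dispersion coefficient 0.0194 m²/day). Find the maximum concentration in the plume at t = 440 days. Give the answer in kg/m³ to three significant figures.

The peak of an instantaneous 1D plume sits at x = vt; there the Gaussian factor is 1 and C_max = M/(n_e·A·√(4πDt)), where n_e·A is the pore area the mass is dissolved in.
√(4πDt) = √(4π × 0.0194 × 440) = 10.36 m, so C_max = 11.7/(0.42 × 88.0 × 10.36) = 0.0306 kg/m³.

0.0306 kg/m³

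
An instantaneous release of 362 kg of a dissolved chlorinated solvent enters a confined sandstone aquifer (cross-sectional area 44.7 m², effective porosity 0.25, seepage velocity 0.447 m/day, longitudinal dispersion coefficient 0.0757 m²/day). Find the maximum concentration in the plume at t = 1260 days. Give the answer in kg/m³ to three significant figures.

The peak of an instantaneous 1D plume sits at x = vt; there the Gaussian factor is 1 and C_max = M/(n_e·A·√(4πDt)), where n_e·A is the pore area the mass is dissolved in.
√(4πDt) = √(4π × 0.0757 × 1260) = 34.62 m, so C_max = 362/(0.25 × 44.7 × 34.62) = 0.936 kg/m³.

0.936 kg/m³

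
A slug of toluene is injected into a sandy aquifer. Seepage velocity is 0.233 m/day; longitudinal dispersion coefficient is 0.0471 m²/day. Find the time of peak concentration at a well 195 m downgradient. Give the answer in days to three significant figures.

For the 1D instantaneous-source solution, setting ∂C/∂t = 0 at fixed x gives v²t² + 2Dt − x² = 0, so t = (√(D² + v²x²) − D)/v².
√(D² + v²x²) = √(0.0471² + 0.233² × 195²) = 45.44; v² = 0.054289.
t = (45.44 − 0.0471)/0.054289 = 836 days (vs. the pure-advection estimate x/v = 837 d).

836 days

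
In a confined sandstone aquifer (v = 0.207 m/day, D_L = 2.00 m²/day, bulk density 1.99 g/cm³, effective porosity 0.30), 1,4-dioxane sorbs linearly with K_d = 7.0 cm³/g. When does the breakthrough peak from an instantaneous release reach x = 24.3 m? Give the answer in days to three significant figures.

Retardation factor R = 1 + ρ_b·K_d/n = 1 + 1.99 × 7.0/0.30 = 47.43.
Sorption retards both mechanisms: v_R = v/R = 0.004364 m/day, D_R = D/R = 0.04217 m²/day.
Peak time from v_R²t² + 2D_R t − x² = 0: t = (√(D_R² + v_R²x²) − D_R)/v_R².
√(D_R² + v_R²x²) = √(0.04217² + 0.004364² × 24.3²) = 0.1141; v_R² = 1.904e-05.
t = (0.1141 − 0.04217)/1.904e-05 = 3780 days.

3780 days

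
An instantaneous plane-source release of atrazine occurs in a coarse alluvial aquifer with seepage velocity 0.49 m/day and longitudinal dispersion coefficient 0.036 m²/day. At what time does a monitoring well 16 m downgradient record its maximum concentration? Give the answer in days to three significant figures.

32.5 days

For the 1D instantaneous-source solution, setting ∂C/∂t = 0 at fixed x gives v²t² + 2Dt − x² = 0, so t = (√(D² + v²x²) − D)/v².
√(D² + v²x²) = √(0.036² + 0.49² × 16²) = 7.840; v² = 0.2401.
t = (7.840 − 0.036)/0.2401 = 32.5 days (vs. the pure-advection estimate x/v = 32.7 d).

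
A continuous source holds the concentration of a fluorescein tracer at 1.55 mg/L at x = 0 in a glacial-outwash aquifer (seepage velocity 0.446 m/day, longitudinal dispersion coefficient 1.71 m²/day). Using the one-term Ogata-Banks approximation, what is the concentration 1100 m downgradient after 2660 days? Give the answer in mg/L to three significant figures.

For a continuous step input, C/C₀ ≈ ½·erfc((x−vt)/(2√(Dt))).
vt = 0.446 × 2660 = 1186.36 m and 2√(Dt) = 2√(1.71 × 2660) = 134.9 m.
Argument (x−vt)/(2√(Dt)) = (1100 − 1186.36)/134.9 = -0.6402; ½·erfc(-0.6402) = 0.8174.
C = 1.55 × 0.8174 = 1.27 mg/L.

1.27 mg/L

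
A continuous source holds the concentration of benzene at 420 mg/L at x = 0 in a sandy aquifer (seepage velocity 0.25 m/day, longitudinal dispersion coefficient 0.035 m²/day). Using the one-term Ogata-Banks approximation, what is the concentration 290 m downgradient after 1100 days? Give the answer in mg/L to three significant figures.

18.3 mg/L

For a continuous step input, C/C₀ ≈ ½·erfc((x−vt)/(2√(Dt))).
vt = 0.25 × 1100 = 275 m and 2√(Dt) = 2√(0.035 × 1100) = 12.41 m.
Argument (x−vt)/(2√(Dt)) = (290 − 275)/12.41 = 1.209; ½·erfc(1.209) = 0.04365.
C = 420 × 0.04365 = 18.3 mg/L.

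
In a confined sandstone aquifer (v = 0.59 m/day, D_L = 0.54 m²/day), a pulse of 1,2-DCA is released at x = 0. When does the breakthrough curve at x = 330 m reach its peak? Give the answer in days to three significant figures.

For the 1D instantaneous-source solution, setting ∂C/∂t = 0 at fixed x gives v²t² + 2Dt − x² = 0, so t = (√(D² + v²x²) − D)/v².
√(D² + v²x²) = √(0.54² + 0.59² × 330²) = 194.7; v² = 0.3481.
t = (194.7 − 0.54)/0.3481 = 558 days (vs. the pure-advection estimate x/v = 559 d).

558 days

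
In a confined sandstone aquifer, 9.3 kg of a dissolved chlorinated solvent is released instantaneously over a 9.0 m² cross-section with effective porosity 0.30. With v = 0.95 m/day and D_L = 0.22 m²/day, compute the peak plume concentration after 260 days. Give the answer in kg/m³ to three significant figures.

0.128 kg/m³

The peak of an instantaneous 1D plume sits at x = vt; there the Gaussian factor is 1 and C_max = M/(n_e·A·√(4πDt)), where n_e·A is the pore area the mass is dissolved in.
√(4πDt) = √(4π × 0.22 × 260) = 26.81 m, so C_max = 9.3/(0.30 × 9.0 × 26.81) = 0.128 kg/m³.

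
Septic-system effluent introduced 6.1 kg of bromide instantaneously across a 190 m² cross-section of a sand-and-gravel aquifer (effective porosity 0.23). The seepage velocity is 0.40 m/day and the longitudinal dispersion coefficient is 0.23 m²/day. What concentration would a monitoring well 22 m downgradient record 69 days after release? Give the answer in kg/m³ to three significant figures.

For an instantaneous plane source, C(x,t) = M/(n_e·A·√(4πDt)) · exp(−(x−vt)²/(4Dt)), with n_e·A the pore (flow) area.
Plume center vt = 0.40 × 69 = 27.6 m, so the well at 22 m is 5.6 m upgradient of the peak.
√(4πDt) = 14.12 m, giving peak height M/(n_e·A·√(4πDt)) = 6.1/(0.23 × 190 × 14.12) = 0.009886 kg/m³.
(x−vt)²/(4Dt) = (-5.6)²/(4 × 0.23 × 69) = 0.4940; exp(−0.4940) = 0.6102.
C = 0.009886 × 0.6102 = 0.00603 kg/m³.

0.00603 kg/m³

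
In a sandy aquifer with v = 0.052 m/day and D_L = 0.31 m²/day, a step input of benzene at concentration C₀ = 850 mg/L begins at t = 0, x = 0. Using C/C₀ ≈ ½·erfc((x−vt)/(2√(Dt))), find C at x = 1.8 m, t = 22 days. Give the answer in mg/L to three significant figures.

For a continuous step input, C/C₀ ≈ ½·erfc((x−vt)/(2√(Dt))).
vt = 0.052 × 22 = 1.144 m and 2√(Dt) = 2√(0.31 × 22) = 5.223 m.
Argument (x−vt)/(2√(Dt)) = (1.8 − 1.144)/5.223 = 0.1256; ½·erfc(0.1256) = 0.4295.
C = 850 × 0.4295 = 365 mg/L.

365 mg/L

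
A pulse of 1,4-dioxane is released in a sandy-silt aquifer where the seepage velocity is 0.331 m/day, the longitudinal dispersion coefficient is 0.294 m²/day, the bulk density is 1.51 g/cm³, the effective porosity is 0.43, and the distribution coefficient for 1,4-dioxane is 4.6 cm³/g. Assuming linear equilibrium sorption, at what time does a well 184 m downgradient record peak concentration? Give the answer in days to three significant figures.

Retardation factor R = 1 + ρ_b·K_d/n = 1 + 1.51 × 4.6/0.43 = 17.15.
Sorption retards both mechanisms: v_R = v/R = 0.01930 m/day, D_R = D/R = 0.01714 m²/day.
Peak time from v_R²t² + 2D_R t − x² = 0: t = (√(D_R² + v_R²x²) − D_R)/v_R².
√(D_R² + v_R²x²) = √(0.01714² + 0.01930² × 184²) = 3.551; v_R² = 0.0003725.
t = (3.551 − 0.01714)/0.0003725 = 9490 days.

9490 days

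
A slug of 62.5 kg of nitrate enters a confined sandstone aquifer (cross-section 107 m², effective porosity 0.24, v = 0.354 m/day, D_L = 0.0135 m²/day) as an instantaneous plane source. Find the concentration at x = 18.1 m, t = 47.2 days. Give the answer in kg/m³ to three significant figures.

For an instantaneous plane source, C(x,t) = M/(n_e·A·√(4πDt)) · exp(−(x−vt)²/(4Dt)), with n_e·A the pore (flow) area.
Plume center vt = 0.354 × 47.2 = 16.7088 m, so the well at 18.1 m is 1.3912 m downgradient of the peak.
√(4πDt) = 2.830 m, giving peak height M/(n_e·A·√(4πDt)) = 62.5/(0.24 × 107 × 2.830) = 0.8600 kg/m³.
(x−vt)²/(4Dt) = (1.3912)²/(4 × 0.0135 × 47.2) = 0.7594; exp(−0.7594) = 0.4679.
C = 0.8600 × 0.4679 = 0.402 kg/m³.

0.402 kg/m³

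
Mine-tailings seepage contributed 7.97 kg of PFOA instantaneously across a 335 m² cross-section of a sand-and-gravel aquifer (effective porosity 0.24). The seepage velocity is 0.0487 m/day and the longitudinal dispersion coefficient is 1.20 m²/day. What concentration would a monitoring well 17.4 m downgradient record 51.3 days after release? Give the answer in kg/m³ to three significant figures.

For an instantaneous plane source, C(x,t) = M/(n_e·A·√(4πDt)) · exp(−(x−vt)²/(4Dt)), with n_e·A the pore (flow) area.
Plume center vt = 0.0487 × 51.3 = 2.49831 m, so the well at 17.4 m is 14.90169 m downgradient of the peak.
√(4πDt) = 27.81 m, giving peak height M/(n_e·A·√(4πDt)) = 7.97/(0.24 × 335 × 27.81) = 0.003565 kg/m³.
(x−vt)²/(4Dt) = (14.90169)²/(4 × 1.20 × 51.3) = 0.9018; exp(−0.9018) = 0.4058.
C = 0.003565 × 0.4058 = 0.00145 kg/m³.

0.00145 kg/m³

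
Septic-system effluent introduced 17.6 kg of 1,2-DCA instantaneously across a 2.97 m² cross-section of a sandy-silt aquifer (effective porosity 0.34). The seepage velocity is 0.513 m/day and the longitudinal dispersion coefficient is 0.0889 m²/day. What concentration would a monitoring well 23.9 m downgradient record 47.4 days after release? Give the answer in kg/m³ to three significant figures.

For an instantaneous plane source, C(x,t) = M/(n_e·A·√(4πDt)) · exp(−(x−vt)²/(4Dt)), with n_e·A the pore (flow) area.
Plume center vt = 0.513 × 47.4 = 24.3162 m, so the well at 23.9 m is 0.4162 m upgradient of the peak.
√(4πDt) = 7.277 m, giving peak height M/(n_e·A·√(4πDt)) = 17.6/(0.34 × 2.97 × 7.277) = 2.395 kg/m³.
(x−vt)²/(4Dt) = (-0.4162)²/(4 × 0.0889 × 47.4) = 0.01028; exp(−0.01028) = 0.9898.
C = 2.395 × 0.9898 = 2.37 kg/m³.

2.37 kg/m³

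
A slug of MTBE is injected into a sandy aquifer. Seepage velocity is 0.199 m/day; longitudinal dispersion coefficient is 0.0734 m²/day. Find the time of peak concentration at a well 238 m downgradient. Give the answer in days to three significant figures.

1190 days

For the 1D instantaneous-source solution, setting ∂C/∂t = 0 at fixed x gives v²t² + 2Dt − x² = 0, so t = (√(D² + v²x²) − D)/v².
√(D² + v²x²) = √(0.0734² + 0.199² × 238²) = 47.36; v² = 0.039601.
t = (47.36 − 0.0734)/0.039601 = 1190 days (vs. the pure-advection estimate x/v = 1200 d).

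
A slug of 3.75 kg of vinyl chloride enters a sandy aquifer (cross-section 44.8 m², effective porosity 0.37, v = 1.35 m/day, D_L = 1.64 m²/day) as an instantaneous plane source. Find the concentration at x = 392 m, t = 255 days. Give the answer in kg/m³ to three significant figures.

0.000799 kg/m³

For an instantaneous plane source, C(x,t) = M/(n_e·A·√(4πDt)) · exp(−(x−vt)²/(4Dt)), with n_e·A the pore (flow) area.
Plume center vt = 1.35 × 255 = 344.25 m, so the well at 392 m is 47.75 m downgradient of the peak.
√(4πDt) = 72.49 m, giving peak height M/(n_e·A·√(4πDt)) = 3.75/(0.37 × 44.8 × 72.49) = 0.003121 kg/m³.
(x−vt)²/(4Dt) = (47.75)²/(4 × 1.64 × 255) = 1.363; exp(−1.363) = 0.2559.
C = 0.003121 × 0.2559 = 0.000799 kg/m³.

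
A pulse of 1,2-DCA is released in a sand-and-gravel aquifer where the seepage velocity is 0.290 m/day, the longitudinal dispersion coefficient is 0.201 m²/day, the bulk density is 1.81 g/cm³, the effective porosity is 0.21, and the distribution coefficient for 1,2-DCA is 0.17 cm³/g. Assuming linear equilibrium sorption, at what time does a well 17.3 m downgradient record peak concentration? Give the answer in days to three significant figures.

Retardation factor R = 1 + ρ_b·K_d/n = 1 + 1.81 × 0.17/0.21 = 2.465.
Sorption retards both mechanisms: v_R = v/R = 0.1176 m/day, D_R = D/R = 0.08154 m²/day.
Peak time from v_R²t² + 2D_R t − x² = 0: t = (√(D_R² + v_R²x²) − D_R)/v_R².
√(D_R² + v_R²x²) = √(0.08154² + 0.1176² × 17.3²) = 2.036; v_R² = 0.01383.
t = (2.036 − 0.08154)/0.01383 = 141 days.

141 days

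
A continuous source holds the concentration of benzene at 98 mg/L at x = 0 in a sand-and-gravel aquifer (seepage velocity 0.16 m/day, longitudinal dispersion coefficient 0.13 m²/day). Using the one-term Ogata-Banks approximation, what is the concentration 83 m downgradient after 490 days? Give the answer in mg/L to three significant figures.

For a continuous step input, C/C₀ ≈ ½·erfc((x−vt)/(2√(Dt))).
vt = 0.16 × 490 = 78.4 m and 2√(Dt) = 2√(0.13 × 490) = 15.96 m.
Argument (x−vt)/(2√(Dt)) = (83 − 78.4)/15.96 = 0.2882; ½·erfc(0.2882) = 0.3418.
C = 98 × 0.3418 = 33.5 mg/L.

33.5 mg/L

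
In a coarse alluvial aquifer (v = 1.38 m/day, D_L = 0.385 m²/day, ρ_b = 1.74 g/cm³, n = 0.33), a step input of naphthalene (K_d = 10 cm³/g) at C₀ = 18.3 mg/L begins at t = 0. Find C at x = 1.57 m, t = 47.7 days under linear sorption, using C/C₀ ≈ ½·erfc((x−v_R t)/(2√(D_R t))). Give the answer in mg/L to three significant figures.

Retardation factor R = 1 + ρ_b·K_d/n = 1 + 1.74 × 10/0.33 = 53.73.
Sorption retards both mechanisms: v_R = v/R = 0.02568 m/day, D_R = D/R = 0.007165 m²/day.
v_R·t = 0.02568 × 47.7 = 1.224936 m; 2√(D_R t) = 1.169 m; argument = (1.57 − 1.224936)/1.169 = 0.2952.
C = C₀ × ½·erfc(0.2952) = 18.3 × 0.3382 = 6.19 mg/L.

6.19 mg/L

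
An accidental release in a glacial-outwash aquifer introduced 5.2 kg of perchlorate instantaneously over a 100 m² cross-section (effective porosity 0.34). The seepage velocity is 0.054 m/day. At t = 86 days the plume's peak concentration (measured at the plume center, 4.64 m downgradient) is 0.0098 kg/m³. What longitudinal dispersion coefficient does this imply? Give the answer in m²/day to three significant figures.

At the plume center C_max = M/(n_e·A·√(4πDt)), so D = M²/(4πt·(n_e·A·C_max)²).
n_e·A·C_max = 0.34 × 100 × 0.0098 = 0.3332 kg/m.
D = 5.2²/(4π × 86 × 0.3332²) = 0.225 m²/day.

0.225 m²/day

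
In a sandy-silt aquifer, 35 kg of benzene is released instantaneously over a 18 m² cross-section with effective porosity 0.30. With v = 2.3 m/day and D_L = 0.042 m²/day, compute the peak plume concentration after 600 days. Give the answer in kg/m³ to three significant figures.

0.364 kg/m³

The peak of an instantaneous 1D plume sits at x = vt; there the Gaussian factor is 1 and C_max = M/(n_e·A·√(4πDt)), where n_e·A is the pore area the mass is dissolved in.
√(4πDt) = √(4π × 0.042 × 600) = 17.80 m, so C_max = 35/(0.30 × 18 × 17.80) = 0.364 kg/m³.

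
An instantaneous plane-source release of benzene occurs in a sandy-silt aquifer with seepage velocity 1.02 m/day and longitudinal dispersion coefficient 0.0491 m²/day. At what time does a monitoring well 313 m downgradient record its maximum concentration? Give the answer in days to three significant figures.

307 days

For the 1D instantaneous-source solution, setting ∂C/∂t = 0 at fixed x gives v²t² + 2Dt − x² = 0, so t = (√(D² + v²x²) − D)/v².
√(D² + v²x²) = √(0.0491² + 1.02² × 313²) = 319.3; v² = 1.0404.
t = (319.3 − 0.0491)/1.0404 = 307 days (vs. the pure-advection estimate x/v = 307 d).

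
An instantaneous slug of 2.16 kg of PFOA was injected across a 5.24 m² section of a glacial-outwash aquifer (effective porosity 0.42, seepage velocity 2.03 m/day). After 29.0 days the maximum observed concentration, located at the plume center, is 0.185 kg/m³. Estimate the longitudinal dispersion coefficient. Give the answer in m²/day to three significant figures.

0.0772 m²/day

At the plume center C_max = M/(n_e·A·√(4πDt)), so D = M²/(4πt·(n_e·A·C_max)²).
n_e·A·C_max = 0.42 × 5.24 × 0.185 = 0.4071 kg/m.
D = 2.16²/(4π × 29.0 × 0.4071²) = 0.0772 m²/day.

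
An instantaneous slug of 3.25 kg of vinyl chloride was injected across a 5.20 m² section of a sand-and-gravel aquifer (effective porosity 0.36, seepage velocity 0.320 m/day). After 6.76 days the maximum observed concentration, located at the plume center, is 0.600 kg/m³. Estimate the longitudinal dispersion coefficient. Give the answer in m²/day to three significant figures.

At the plume center C_max = M/(n_e·A·√(4πDt)), so D = M²/(4πt·(n_e·A·C_max)²).
n_e·A·C_max = 0.36 × 5.20 × 0.600 = 1.123 kg/m.
D = 3.25²/(4π × 6.76 × 1.123²) = 0.0986 m²/day.

0.0986 m²/day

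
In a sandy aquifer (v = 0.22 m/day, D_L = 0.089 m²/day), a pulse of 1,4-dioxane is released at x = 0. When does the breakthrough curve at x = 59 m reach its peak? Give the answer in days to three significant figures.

266 days

For the 1D instantaneous-source solution, setting ∂C/∂t = 0 at fixed x gives v²t² + 2Dt − x² = 0, so t = (√(D² + v²x²) − D)/v².
√(D² + v²x²) = √(0.089² + 0.22² × 59²) = 12.98; v² = 0.0484.
t = (12.98 − 0.089)/0.0484 = 266 days (vs. the pure-advection estimate x/v = 268 d).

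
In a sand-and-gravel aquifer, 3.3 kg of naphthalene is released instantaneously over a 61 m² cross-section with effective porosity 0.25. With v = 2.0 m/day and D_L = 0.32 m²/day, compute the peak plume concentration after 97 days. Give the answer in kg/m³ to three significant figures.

The peak of an instantaneous 1D plume sits at x = vt; there the Gaussian factor is 1 and C_max = M/(n_e·A·√(4πDt)), where n_e·A is the pore area the mass is dissolved in.
√(4πDt) = √(4π × 0.32 × 97) = 19.75 m, so C_max = 3.3/(0.25 × 61 × 19.75) = 0.0110 kg/m³.

0.0110 kg/m³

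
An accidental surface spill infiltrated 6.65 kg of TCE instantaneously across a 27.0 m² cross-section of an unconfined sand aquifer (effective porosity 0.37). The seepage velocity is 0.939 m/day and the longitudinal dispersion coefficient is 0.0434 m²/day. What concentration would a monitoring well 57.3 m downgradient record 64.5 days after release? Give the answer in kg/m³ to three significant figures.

For an instantaneous plane source, C(x,t) = M/(n_e·A·√(4πDt)) · exp(−(x−vt)²/(4Dt)), with n_e·A the pore (flow) area.
Plume center vt = 0.939 × 64.5 = 60.5655 m, so the well at 57.3 m is 3.2655 m upgradient of the peak.
√(4πDt) = 5.931 m, giving peak height M/(n_e·A·√(4πDt)) = 6.65/(0.37 × 27.0 × 5.931) = 0.1122 kg/m³.
(x−vt)²/(4Dt) = (-3.2655)²/(4 × 0.0434 × 64.5) = 0.9523; exp(−0.9523) = 0.3859.
C = 0.1122 × 0.3859 = 0.0433 kg/m³.

0.0433 kg/m³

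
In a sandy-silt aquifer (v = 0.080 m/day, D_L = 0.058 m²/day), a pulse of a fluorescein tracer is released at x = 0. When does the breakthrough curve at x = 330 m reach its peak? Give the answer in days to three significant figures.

For the 1D instantaneous-source solution, setting ∂C/∂t = 0 at fixed x gives v²t² + 2Dt − x² = 0, so t = (√(D² + v²x²) − D)/v².
√(D² + v²x²) = √(0.058² + 0.080² × 330²) = 26.40; v² = 0.0064.
t = (26.40 − 0.058)/0.0064 = 4120 days (vs. the pure-advection estimate x/v = 4120 d).

4120 days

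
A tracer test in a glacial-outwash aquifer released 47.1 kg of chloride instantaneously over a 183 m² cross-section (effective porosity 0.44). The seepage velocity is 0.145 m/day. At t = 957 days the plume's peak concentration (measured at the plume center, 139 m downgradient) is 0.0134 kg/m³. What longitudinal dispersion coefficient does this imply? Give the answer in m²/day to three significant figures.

0.158 m²/day

At the plume center C_max = M/(n_e·A·√(4πDt)), so D = M²/(4πt·(n_e·A·C_max)²).
n_e·A·C_max = 0.44 × 183 × 0.0134 = 1.079 kg/m.
D = 47.1²/(4π × 957 × 1.079²) = 0.158 m²/day.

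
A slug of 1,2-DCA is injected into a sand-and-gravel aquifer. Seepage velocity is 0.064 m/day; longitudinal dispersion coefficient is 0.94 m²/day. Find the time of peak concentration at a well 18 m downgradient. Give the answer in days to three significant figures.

134 days

For the 1D instantaneous-source solution, setting ∂C/∂t = 0 at fixed x gives v²t² + 2Dt − x² = 0, so t = (√(D² + v²x²) − D)/v².
√(D² + v²x²) = √(0.94² + 0.064² × 18²) = 1.487; v² = 0.004096.
t = (1.487 − 0.94)/0.004096 = 134 days (vs. the pure-advection estimate x/v = 281 d).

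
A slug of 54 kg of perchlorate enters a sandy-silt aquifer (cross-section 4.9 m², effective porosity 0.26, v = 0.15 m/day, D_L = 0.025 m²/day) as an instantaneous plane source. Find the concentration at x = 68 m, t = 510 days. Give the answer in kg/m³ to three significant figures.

For an instantaneous plane source, C(x,t) = M/(n_e·A·√(4πDt)) · exp(−(x−vt)²/(4Dt)), with n_e·A the pore (flow) area.
Plume center vt = 0.15 × 510 = 76.5 m, so the well at 68 m is 8.5 m upgradient of the peak.
√(4πDt) = 12.66 m, giving peak height M/(n_e·A·√(4πDt)) = 54/(0.26 × 4.9 × 12.66) = 3.348 kg/m³.
(x−vt)²/(4Dt) = (-8.5)²/(4 × 0.025 × 510) = 1.417; exp(−1.417) = 0.2424.
C = 3.348 × 0.2424 = 0.812 kg/m³.

0.812 kg/m³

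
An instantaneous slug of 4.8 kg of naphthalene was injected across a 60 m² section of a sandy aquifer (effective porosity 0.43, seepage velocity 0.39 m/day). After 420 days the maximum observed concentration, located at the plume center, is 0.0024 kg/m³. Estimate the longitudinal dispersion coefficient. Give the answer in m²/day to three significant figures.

At the plume center C_max = M/(n_e·A·√(4πDt)), so D = M²/(4πt·(n_e·A·C_max)²).
n_e·A·C_max = 0.43 × 60 × 0.0024 = 0.06192 kg/m.
D = 4.8²/(4π × 420 × 0.06192²) = 1.14 m²/day.

1.14 m²/day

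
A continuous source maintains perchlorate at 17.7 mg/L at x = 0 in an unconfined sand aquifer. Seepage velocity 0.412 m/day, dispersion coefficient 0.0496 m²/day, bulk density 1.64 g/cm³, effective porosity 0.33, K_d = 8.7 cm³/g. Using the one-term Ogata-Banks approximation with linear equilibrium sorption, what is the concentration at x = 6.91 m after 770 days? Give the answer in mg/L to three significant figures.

Retardation factor R = 1 + ρ_b·K_d/n = 1 + 1.64 × 8.7/0.33 = 44.24.
Sorption retards both mechanisms: v_R = v/R = 0.009313 m/day, D_R = D/R = 0.001121 m²/day.
v_R·t = 0.009313 × 770 = 7.17101 m; 2√(D_R t) = 1.858 m; argument = (6.91 − 7.17101)/1.858 = -0.1405.
C = C₀ × ½·erfc(-0.1405) = 17.7 × 0.5788 = 10.2 mg/L.

10.2 mg/L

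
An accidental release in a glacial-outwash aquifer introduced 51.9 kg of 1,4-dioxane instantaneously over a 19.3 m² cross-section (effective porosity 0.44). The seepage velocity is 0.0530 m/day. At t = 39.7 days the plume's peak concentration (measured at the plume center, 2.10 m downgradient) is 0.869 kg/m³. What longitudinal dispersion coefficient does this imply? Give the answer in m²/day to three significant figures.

0.0991 m²/day

At the plume center C_max = M/(n_e·A·√(4πDt)), so D = M²/(4πt·(n_e·A·C_max)²).
n_e·A·C_max = 0.44 × 19.3 × 0.869 = 7.380 kg/m.
D = 51.9²/(4π × 39.7 × 7.380²) = 0.0991 m²/day.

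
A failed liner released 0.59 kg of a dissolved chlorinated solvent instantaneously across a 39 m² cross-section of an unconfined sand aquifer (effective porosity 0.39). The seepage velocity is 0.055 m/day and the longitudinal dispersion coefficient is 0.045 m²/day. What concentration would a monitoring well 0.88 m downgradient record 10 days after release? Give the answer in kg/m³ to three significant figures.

For an instantaneous plane source, C(x,t) = M/(n_e·A·√(4πDt)) · exp(−(x−vt)²/(4Dt)), with n_e·A the pore (flow) area.
Plume center vt = 0.055 × 10 = 0.55 m, so the well at 0.88 m is 0.33 m downgradient of the peak.
√(4πDt) = 2.378 m, giving peak height M/(n_e·A·√(4πDt)) = 0.59/(0.39 × 39 × 2.378) = 0.01631 kg/m³.
(x−vt)²/(4Dt) = (0.33)²/(4 × 0.045 × 10) = 0.06050; exp(−0.06050) = 0.9413.
C = 0.01631 × 0.9413 = 0.0154 kg/m³.

0.0154 kg/m³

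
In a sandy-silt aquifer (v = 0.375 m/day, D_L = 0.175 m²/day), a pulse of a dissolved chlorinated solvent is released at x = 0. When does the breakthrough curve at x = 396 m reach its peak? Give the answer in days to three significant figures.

1050 days

For the 1D instantaneous-source solution, setting ∂C/∂t = 0 at fixed x gives v²t² + 2Dt − x² = 0, so t = (√(D² + v²x²) − D)/v².
√(D² + v²x²) = √(0.175² + 0.375² × 396²) = 148.5; v² = 0.140625.
t = (148.5 − 0.175)/0.140625 = 1050 days (vs. the pure-advection estimate x/v = 1060 d).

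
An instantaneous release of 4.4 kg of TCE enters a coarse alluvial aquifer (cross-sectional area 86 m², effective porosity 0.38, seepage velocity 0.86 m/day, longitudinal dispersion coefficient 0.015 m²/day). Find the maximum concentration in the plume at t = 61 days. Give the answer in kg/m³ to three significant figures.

0.0397 kg/m³

The peak of an instantaneous 1D plume sits at x = vt; there the Gaussian factor is 1 and C_max = M/(n_e·A·√(4πDt)), where n_e·A is the pore area the mass is dissolved in.
√(4πDt) = √(4π × 0.015 × 61) = 3.391 m, so C_max = 4.4/(0.38 × 86 × 3.391) = 0.0397 kg/m³.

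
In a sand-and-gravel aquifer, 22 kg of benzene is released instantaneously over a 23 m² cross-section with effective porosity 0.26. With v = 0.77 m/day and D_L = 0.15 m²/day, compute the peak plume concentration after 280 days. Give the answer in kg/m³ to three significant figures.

0.160 kg/m³

The peak of an instantaneous 1D plume sits at x = vt; there the Gaussian factor is 1 and C_max = M/(n_e·A·√(4πDt)), where n_e·A is the pore area the mass is dissolved in.
√(4πDt) = √(4π × 0.15 × 280) = 22.97 m, so C_max = 22/(0.26 × 23 × 22.97) = 0.160 kg/m³.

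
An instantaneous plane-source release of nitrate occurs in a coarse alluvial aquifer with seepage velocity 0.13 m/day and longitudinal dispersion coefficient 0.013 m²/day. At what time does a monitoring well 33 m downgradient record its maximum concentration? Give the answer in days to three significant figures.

For the 1D instantaneous-source solution, setting ∂C/∂t = 0 at fixed x gives v²t² + 2Dt − x² = 0, so t = (√(D² + v²x²) − D)/v².
√(D² + v²x²) = √(0.013² + 0.13² × 33²) = 4.290; v² = 0.0169.
t = (4.290 − 0.013)/0.0169 = 253 days (vs. the pure-advection estimate x/v = 254 d).

253 days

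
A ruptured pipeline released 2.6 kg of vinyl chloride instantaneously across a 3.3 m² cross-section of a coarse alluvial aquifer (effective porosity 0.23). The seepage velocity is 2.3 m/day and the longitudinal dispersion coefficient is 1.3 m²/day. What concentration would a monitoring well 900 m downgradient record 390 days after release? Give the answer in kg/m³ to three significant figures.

0.0427 kg/m³

For an instantaneous plane source, C(x,t) = M/(n_e·A·√(4πDt)) · exp(−(x−vt)²/(4Dt)), with n_e·A the pore (flow) area.
Plume center vt = 2.3 × 390 = 897 m, so the well at 900 m is 3 m downgradient of the peak.
√(4πDt) = 79.82 m, giving peak height M/(n_e·A·√(4πDt)) = 2.6/(0.23 × 3.3 × 79.82) = 0.04292 kg/m³.
(x−vt)²/(4Dt) = (3)²/(4 × 1.3 × 390) = 0.004438; exp(−0.004438) = 0.9956.
C = 0.04292 × 0.9956 = 0.0427 kg/m³.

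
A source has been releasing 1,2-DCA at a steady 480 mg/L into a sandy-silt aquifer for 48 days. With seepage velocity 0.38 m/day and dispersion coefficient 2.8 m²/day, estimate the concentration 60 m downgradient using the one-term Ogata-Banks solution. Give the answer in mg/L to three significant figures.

For a continuous step input, C/C₀ ≈ ½·erfc((x−vt)/(2√(Dt))).
vt = 0.38 × 48 = 18.24 m and 2√(Dt) = 2√(2.8 × 48) = 23.19 m.
Argument (x−vt)/(2√(Dt)) = (60 − 18.24)/23.19 = 1.801; ½·erfc(1.801) = 0.005433.
C = 480 × 0.005433 = 2.61 mg/L.

2.61 mg/L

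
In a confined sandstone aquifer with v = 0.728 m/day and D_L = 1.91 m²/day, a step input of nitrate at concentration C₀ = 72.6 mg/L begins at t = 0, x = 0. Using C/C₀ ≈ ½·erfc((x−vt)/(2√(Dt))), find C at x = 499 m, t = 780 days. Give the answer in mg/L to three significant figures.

For a continuous step input, C/C₀ ≈ ½·erfc((x−vt)/(2√(Dt))).
vt = 0.728 × 780 = 567.84 m and 2√(Dt) = 2√(1.91 × 780) = 77.20 m.
Argument (x−vt)/(2√(Dt)) = (499 − 567.84)/77.20 = -0.8917; ½·erfc(-0.8917) = 0.8964.
C = 72.6 × 0.8964 = 65.1 mg/L.

65.1 mg/L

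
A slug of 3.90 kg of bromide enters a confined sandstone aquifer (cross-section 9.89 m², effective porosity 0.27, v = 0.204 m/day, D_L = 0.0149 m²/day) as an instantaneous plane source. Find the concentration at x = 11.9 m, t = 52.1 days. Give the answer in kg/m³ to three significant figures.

For an instantaneous plane source, C(x,t) = M/(n_e·A·√(4πDt)) · exp(−(x−vt)²/(4Dt)), with n_e·A the pore (flow) area.
Plume center vt = 0.204 × 52.1 = 10.6284 m, so the well at 11.9 m is 1.2716 m downgradient of the peak.
√(4πDt) = 3.123 m, giving peak height M/(n_e·A·√(4πDt)) = 3.90/(0.27 × 9.89 × 3.123) = 0.4677 kg/m³.
(x−vt)²/(4Dt) = (1.2716)²/(4 × 0.0149 × 52.1) = 0.5207; exp(−0.5207) = 0.5941.
C = 0.4677 × 0.5941 = 0.278 kg/m³.

0.278 kg/m³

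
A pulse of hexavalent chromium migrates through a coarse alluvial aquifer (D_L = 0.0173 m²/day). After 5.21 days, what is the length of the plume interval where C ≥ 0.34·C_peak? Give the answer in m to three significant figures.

The plume is Gaussian with σ = √(2Dt) = √(2 × 0.0173 × 5.21) = 0.4246 m.
C/C_peak = exp(−Δx²/(2σ²)) = 0.34 ⇒ Δx = σ·√(−2 ln 0.34) = 0.4246 × 1.469 = 0.6237 m.
Width = 2Δx = 1.25 m.

1.25 m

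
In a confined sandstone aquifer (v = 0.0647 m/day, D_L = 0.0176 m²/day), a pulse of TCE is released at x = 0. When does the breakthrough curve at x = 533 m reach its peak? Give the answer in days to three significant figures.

8230 days

For the 1D instantaneous-source solution, setting ∂C/∂t = 0 at fixed x gives v²t² + 2Dt − x² = 0, so t = (√(D² + v²x²) − D)/v².
√(D² + v²x²) = √(0.0176² + 0.0647² × 533²) = 34.49; v² = 0.00418609.
t = (34.49 − 0.0176)/0.00418609 = 8230 days (vs. the pure-advection estimate x/v = 8240 d).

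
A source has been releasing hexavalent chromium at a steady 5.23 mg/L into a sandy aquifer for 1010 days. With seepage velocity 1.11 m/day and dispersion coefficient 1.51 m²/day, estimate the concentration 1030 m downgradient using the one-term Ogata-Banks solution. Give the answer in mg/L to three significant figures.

4.97 mg/L

For a continuous step input, C/C₀ ≈ ½·erfc((x−vt)/(2√(Dt))).
vt = 1.11 × 1010 = 1121.1 m and 2√(Dt) = 2√(1.51 × 1010) = 78.11 m.
Argument (x−vt)/(2√(Dt)) = (1030 − 1121.1)/78.11 = -1.166; ½·erfc(-1.166) = 0.9504.
C = 5.23 × 0.9504 = 4.97 mg/L.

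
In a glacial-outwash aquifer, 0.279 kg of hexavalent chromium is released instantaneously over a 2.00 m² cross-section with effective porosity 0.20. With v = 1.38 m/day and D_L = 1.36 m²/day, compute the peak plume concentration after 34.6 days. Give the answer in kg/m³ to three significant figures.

The peak of an instantaneous 1D plume sits at x = vt; there the Gaussian factor is 1 and C_max = M/(n_e·A·√(4πDt)), where n_e·A is the pore area the mass is dissolved in.
√(4πDt) = √(4π × 1.36 × 34.6) = 24.32 m, so C_max = 0.279/(0.20 × 2.00 × 24.32) = 0.0287 kg/m³.

0.0287 kg/m³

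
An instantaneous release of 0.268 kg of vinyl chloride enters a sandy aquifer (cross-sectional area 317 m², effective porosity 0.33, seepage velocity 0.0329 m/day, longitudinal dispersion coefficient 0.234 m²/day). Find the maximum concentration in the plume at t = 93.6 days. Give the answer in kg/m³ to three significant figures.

The peak of an instantaneous 1D plume sits at x = vt; there the Gaussian factor is 1 and C_max = M/(n_e·A·√(4πDt)), where n_e·A is the pore area the mass is dissolved in.
√(4πDt) = √(4π × 0.234 × 93.6) = 16.59 m, so C_max = 0.268/(0.33 × 317 × 16.59) = 0.000154 kg/m³.

0.000154 kg/m³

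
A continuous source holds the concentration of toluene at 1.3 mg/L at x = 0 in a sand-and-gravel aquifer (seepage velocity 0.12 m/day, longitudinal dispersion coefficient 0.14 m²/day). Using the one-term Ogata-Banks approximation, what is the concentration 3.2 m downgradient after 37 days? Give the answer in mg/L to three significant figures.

0.845 mg/L

For a continuous step input, C/C₀ ≈ ½·erfc((x−vt)/(2√(Dt))).
vt = 0.12 × 37 = 4.44 m and 2√(Dt) = 2√(0.14 × 37) = 4.552 m.
Argument (x−vt)/(2√(Dt)) = (3.2 − 4.44)/4.552 = -0.2724; ½·erfc(-0.2724) = 0.6500.
C = 1.3 × 0.6500 = 0.845 mg/L.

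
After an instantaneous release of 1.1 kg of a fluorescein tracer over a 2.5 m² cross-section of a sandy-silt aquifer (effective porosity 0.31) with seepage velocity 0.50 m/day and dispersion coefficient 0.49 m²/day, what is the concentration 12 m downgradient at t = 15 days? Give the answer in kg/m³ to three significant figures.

For an instantaneous plane source, C(x,t) = M/(n_e·A·√(4πDt)) · exp(−(x−vt)²/(4Dt)), with n_e·A the pore (flow) area.
Plume center vt = 0.50 × 15 = 7.5 m, so the well at 12 m is 4.5 m downgradient of the peak.
√(4πDt) = 9.611 m, giving peak height M/(n_e·A·√(4πDt)) = 1.1/(0.31 × 2.5 × 9.611) = 0.1477 kg/m³.
(x−vt)²/(4Dt) = (4.5)²/(4 × 0.49 × 15) = 0.6888; exp(−0.6888) = 0.5022.
C = 0.1477 × 0.5022 = 0.0742 kg/m³.

0.0742 kg/m³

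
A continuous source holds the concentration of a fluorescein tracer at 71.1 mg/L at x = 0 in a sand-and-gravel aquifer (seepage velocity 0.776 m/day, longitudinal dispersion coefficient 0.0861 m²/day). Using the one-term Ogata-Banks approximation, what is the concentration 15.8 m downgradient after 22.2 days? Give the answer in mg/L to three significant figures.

For a continuous step input, C/C₀ ≈ ½·erfc((x−vt)/(2√(Dt))).
vt = 0.776 × 22.2 = 17.2272 m and 2√(Dt) = 2√(0.0861 × 22.2) = 2.765 m.
Argument (x−vt)/(2√(Dt)) = (15.8 − 17.2272)/2.765 = -0.5162; ½·erfc(-0.5162) = 0.7673.
C = 71.1 × 0.7673 = 54.6 mg/L.

54.6 mg/L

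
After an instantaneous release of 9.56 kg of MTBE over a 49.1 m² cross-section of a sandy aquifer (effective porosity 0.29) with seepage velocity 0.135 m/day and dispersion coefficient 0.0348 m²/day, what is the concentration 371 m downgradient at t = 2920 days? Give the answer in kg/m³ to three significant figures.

0.00500 kg/m³

For an instantaneous plane source, C(x,t) = M/(n_e·A·√(4πDt)) · exp(−(x−vt)²/(4Dt)), with n_e·A the pore (flow) area.
Plume center vt = 0.135 × 2920 = 394.2 m, so the well at 371 m is 23.2 m upgradient of the peak.
√(4πDt) = 35.73 m, giving peak height M/(n_e·A·√(4πDt)) = 9.56/(0.29 × 49.1 × 35.73) = 0.01879 kg/m³.
(x−vt)²/(4Dt) = (-23.2)²/(4 × 0.0348 × 2920) = 1.324; exp(−1.324) = 0.2661.
C = 0.01879 × 0.2661 = 0.00500 kg/m³.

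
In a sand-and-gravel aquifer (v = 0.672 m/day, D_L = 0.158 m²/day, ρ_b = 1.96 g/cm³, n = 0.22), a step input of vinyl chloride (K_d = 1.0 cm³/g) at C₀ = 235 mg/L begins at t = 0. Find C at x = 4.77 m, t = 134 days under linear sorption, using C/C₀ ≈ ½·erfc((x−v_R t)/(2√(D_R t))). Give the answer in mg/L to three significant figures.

231 mg/L

Retardation factor R = 1 + ρ_b·K_d/n = 1 + 1.96 × 1.0/0.22 = 9.909.
Sorption retards both mechanisms: v_R = v/R = 0.06782 m/day, D_R = D/R = 0.01595 m²/day.
v_R·t = 0.06782 × 134 = 9.08788 m; 2√(D_R t) = 2.924 m; argument = (4.77 − 9.08788)/2.924 = -1.477.
C = C₀ × ½·erfc(-1.477) = 235 × 0.9816 = 231 mg/L.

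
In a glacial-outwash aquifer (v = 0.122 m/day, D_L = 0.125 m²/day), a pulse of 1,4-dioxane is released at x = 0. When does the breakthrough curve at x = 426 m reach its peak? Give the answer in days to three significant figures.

3480 days

For the 1D instantaneous-source solution, setting ∂C/∂t = 0 at fixed x gives v²t² + 2Dt − x² = 0, so t = (√(D² + v²x²) − D)/v².
√(D² + v²x²) = √(0.125² + 0.122² × 426²) = 51.97; v² = 0.014884.
t = (51.97 − 0.125)/0.014884 = 3480 days (vs. the pure-advection estimate x/v = 3490 d).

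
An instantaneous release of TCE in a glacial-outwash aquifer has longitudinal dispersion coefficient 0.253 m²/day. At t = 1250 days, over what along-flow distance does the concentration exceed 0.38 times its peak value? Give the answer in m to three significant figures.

70.0 m

The plume is Gaussian with σ = √(2Dt) = √(2 × 0.253 × 1250) = 25.15 m.
C/C_peak = exp(−Δx²/(2σ²)) = 0.38 ⇒ Δx = σ·√(−2 ln 0.38) = 25.15 × 1.391 = 34.98 m.
Width = 2Δx = 70.0 m.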